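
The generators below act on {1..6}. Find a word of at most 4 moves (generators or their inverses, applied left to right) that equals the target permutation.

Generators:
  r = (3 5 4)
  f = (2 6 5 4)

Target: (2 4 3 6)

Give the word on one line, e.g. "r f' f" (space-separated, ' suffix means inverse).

r f'

  after r: (3 5 4)
  after f': (2 4 3 6)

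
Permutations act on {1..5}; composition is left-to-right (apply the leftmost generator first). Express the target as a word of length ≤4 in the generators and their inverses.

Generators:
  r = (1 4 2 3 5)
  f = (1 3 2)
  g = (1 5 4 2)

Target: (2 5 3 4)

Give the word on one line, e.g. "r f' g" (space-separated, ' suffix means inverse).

r' g'

  after r': (1 5 3 2 4)
  after g': (2 5 3 4)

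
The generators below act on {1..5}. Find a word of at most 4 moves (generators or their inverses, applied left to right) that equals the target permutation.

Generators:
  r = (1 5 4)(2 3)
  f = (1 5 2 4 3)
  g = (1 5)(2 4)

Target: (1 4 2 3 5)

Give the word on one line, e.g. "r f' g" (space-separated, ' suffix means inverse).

  after f': (1 3 4 2 5)
  after g: (1 3 2)
  after f': (1 4 2 3 5)

f' g f'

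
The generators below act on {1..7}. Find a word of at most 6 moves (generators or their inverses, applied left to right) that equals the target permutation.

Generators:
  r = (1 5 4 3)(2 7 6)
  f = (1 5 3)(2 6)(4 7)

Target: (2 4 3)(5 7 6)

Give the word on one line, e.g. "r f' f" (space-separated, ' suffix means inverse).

r' f r f'

  after r': (1 3 4 5)(2 6 7)
  after f: (3 7 6 4)
  after r: (1 5 4)(2 7)(3 6)
  after f': (2 4 3)(5 7 6)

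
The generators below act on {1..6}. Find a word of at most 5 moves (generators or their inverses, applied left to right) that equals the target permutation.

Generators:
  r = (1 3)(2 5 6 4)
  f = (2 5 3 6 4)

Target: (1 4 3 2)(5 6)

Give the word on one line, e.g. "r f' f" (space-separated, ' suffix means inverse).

f r f' r f

  after f: (2 5 3 6 4)
  after r: (1 3 4 5)(2 6)
  after f': (1 5)(2 3 6 4)
  after r: (1 6 2)(3 4 5)
  after f: (1 4 3 2)(5 6)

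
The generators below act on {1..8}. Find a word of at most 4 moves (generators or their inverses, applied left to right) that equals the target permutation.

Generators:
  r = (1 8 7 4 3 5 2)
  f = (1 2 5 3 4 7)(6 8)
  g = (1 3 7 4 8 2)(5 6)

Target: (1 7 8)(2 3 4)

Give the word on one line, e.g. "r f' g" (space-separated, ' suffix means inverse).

g g

  after g: (1 3 7 4 8 2)(5 6)
  after g: (1 7 8)(2 3 4)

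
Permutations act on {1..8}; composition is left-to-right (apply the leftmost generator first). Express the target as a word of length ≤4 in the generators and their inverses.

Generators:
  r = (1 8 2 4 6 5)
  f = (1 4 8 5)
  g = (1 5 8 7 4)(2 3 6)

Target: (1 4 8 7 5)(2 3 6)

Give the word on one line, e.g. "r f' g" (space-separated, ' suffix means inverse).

g f f

  after g: (1 5 8 7 4)(2 3 6)
  after f: (2 3 6)(7 8)
  after f: (1 4 8 7 5)(2 3 6)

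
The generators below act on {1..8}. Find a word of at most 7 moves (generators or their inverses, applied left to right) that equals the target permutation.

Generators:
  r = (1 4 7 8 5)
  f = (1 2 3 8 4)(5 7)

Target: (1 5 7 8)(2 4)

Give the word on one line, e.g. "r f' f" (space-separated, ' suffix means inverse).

r' f' r' f r'

  after r': (1 5 8 7 4)
  after f': (1 7 8 5 3 2)
  after r': (1 4)(2 5 3)
  after f: (2 7 5 8 4)
  after r': (1 5 7 8)(2 4)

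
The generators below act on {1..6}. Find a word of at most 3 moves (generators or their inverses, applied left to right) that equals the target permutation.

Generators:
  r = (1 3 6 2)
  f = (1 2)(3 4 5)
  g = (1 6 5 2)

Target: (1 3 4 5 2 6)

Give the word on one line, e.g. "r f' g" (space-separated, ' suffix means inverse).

g' g' f

  after g': (1 2 5 6)
  after g': (1 5)(2 6)
  after f: (1 3 4 5 2 6)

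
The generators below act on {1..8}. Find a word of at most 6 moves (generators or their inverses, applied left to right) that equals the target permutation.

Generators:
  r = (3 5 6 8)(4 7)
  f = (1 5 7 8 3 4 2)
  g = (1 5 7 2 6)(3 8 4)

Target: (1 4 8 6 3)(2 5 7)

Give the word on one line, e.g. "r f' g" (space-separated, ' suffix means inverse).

  after g': (1 6 2 7 5)(3 4 8)
  after f': (1 6 4 7)(2 5)
  after r: (1 8 3 5 2 6 7)
  after f': (1 7 2 6 5 4 3)
  after r': (1 4 8 6 3)(2 5 7)

g' f' r f' r'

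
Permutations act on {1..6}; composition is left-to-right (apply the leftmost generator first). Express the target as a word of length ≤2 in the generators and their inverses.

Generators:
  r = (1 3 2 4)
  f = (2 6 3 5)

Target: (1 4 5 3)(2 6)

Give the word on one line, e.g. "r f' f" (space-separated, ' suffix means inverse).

  after r': (1 4 2 3)
  after f': (1 4 5 3)(2 6)

r' f'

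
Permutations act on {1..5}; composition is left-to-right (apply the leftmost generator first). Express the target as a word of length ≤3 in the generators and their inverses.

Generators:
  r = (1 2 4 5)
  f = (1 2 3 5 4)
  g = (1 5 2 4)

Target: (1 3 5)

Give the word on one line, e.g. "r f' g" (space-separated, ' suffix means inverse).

  after r': (1 5 4 2)
  after f': (1 3 2 4)
  after g': (1 3 5)

r' f' g'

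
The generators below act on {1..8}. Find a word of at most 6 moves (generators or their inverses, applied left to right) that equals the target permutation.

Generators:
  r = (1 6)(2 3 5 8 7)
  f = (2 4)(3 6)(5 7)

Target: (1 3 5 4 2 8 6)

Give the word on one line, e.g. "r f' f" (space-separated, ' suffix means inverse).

r r r f'

  after r: (1 6)(2 3 5 8 7)
  after r: (2 5 7 3 8)
  after r: (1 6)(2 8 3 7 5)
  after f': (1 3 5 4 2 8 6)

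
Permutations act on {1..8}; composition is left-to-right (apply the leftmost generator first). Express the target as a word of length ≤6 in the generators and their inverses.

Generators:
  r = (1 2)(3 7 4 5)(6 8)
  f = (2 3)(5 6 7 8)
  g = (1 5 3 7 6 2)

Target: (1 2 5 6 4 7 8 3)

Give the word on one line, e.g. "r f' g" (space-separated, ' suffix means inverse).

f r f f

  after f: (2 3)(5 6 7 8)
  after r: (1 2 7 6 4 5 8 3)
  after f: (1 3)(2 8)(4 6)
  after f: (1 2 5 6 4 7 8 3)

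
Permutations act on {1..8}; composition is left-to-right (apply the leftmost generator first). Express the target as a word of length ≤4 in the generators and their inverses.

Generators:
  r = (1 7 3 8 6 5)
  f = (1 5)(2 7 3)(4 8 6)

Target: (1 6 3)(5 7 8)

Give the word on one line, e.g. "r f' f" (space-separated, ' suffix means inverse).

  after f: (1 5)(2 7 3)(4 8 6)
  after r: (2 3)(4 6)(5 7 8)
  after f: (1 5 3 7 6 8)
  after r': (1 6 3)(5 7 8)

f r f r'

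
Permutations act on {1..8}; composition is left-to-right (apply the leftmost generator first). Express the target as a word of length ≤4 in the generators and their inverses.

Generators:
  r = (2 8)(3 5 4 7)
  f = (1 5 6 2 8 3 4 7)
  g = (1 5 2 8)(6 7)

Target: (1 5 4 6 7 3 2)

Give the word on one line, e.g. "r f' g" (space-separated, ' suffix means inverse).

r g

  after r: (2 8)(3 5 4 7)
  after g: (1 5 4 6 7 3 2)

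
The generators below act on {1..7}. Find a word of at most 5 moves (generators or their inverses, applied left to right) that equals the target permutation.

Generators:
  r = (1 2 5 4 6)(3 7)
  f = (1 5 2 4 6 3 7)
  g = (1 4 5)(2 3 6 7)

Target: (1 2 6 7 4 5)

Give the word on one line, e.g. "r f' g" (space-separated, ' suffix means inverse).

  after g': (1 5 4)(2 7 6 3)
  after r: (1 4 2 3 5 6 7)
  after g': (3 4 7 5)
  after f: (1 5 7 2 4)(3 6)
  after f: (1 2 6 7 4 5)

g' r g' f f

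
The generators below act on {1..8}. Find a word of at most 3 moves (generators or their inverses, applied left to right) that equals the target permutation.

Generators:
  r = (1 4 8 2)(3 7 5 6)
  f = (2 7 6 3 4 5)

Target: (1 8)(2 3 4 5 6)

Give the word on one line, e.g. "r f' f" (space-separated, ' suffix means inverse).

  after r': (1 2 8 4)(3 6 5 7)
  after r': (1 8)(2 4)(3 5)(6 7)
  after f': (1 8)(2 3 4 5 6)

r' r' f'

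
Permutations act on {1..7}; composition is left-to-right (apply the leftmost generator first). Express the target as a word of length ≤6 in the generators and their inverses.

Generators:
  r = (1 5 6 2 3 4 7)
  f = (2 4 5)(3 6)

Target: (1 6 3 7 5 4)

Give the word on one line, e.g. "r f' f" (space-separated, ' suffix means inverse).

r f f f r

  after r: (1 5 6 2 3 4 7)
  after f: (1 2 6 4 7)(3 5)
  after f: (1 4 7)(2 3)(5 6)
  after f: (1 5 3 4 7)(2 6)
  after r: (1 6 3 7 5 4)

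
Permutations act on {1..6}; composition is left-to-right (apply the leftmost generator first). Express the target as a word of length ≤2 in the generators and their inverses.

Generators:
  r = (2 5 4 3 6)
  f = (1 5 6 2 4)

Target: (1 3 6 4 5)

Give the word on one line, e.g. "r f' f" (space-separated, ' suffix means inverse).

f' r

  after f': (1 4 2 6 5)
  after r: (1 3 6 4 5)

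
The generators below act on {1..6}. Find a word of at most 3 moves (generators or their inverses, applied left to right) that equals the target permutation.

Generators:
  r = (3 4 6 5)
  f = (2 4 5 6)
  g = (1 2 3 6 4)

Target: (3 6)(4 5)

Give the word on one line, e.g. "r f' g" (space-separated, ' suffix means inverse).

  after r: (3 4 6 5)
  after r: (3 6)(4 5)

r r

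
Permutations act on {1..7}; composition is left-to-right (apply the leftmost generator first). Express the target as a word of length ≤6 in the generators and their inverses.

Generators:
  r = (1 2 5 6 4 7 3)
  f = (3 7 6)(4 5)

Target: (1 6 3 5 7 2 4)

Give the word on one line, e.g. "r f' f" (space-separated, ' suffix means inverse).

r' r' r' r'

  after r': (1 3 7 4 6 5 2)
  after r': (1 7 6 2 3 4 5)
  after r': (1 4 2 7 5 3 6)
  after r': (1 6 3 5 7 2 4)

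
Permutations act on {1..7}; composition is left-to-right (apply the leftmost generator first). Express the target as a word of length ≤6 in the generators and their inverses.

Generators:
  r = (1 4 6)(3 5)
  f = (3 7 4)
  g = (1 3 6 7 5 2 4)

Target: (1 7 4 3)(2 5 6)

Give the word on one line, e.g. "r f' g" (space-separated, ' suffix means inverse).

  after r': (1 6 4)(3 5)
  after g': (1 3 7 6 2 5)
  after f: (1 7 6 2 5)(3 4)
  after r: (1 7)(2 3 6)(4 5)
  after r: (1 7 4 3)(2 5 6)

r' g' f r r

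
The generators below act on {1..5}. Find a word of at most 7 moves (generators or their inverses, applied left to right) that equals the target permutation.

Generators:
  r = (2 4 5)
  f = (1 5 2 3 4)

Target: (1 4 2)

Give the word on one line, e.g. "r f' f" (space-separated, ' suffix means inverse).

  after r: (2 4 5)
  after f': (1 4)(2 3)
  after f': (1 3 5)
  after r: (1 3 2 4 5)
  after f: (1 4 2)

r f' f' r f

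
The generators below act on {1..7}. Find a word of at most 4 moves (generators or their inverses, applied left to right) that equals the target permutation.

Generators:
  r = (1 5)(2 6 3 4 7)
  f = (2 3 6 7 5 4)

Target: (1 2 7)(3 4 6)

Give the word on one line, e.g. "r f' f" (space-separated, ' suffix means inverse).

r f' f' r'

  after r: (1 5)(2 6 3 4 7)
  after f': (1 7 4 6 2 3 5)
  after f': (1 6 4 3 7 5)
  after r': (1 2 7)(3 4 6)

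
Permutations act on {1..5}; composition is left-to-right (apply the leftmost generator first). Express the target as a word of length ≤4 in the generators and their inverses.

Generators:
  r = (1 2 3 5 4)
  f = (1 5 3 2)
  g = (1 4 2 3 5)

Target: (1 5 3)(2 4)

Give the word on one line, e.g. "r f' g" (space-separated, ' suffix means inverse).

  after f: (1 5 3 2)
  after g': (1 3 4)(2 5)
  after r: (1 5 3)(2 4)

f g' r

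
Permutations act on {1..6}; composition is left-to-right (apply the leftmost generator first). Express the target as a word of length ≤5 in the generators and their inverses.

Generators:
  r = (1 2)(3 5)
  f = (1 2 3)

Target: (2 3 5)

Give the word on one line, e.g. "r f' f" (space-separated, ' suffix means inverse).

  after r': (1 2)(3 5)
  after f: (1 3 5)
  after r': (1 5 2)
  after r': (1 3 5)
  after f: (2 3 5)

r' f r' r' f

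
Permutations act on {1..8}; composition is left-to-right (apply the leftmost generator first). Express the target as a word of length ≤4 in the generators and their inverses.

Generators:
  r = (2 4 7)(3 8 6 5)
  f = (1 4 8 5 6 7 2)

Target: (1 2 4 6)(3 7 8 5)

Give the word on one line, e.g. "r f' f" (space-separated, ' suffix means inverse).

f r' r' f

  after f: (1 4 8 5 6 7 2)
  after r': (1 2)(3 5 8 6 4)
  after r': (1 7 4 5 3 6 2)
  after f: (1 2 4 6)(3 7 8 5)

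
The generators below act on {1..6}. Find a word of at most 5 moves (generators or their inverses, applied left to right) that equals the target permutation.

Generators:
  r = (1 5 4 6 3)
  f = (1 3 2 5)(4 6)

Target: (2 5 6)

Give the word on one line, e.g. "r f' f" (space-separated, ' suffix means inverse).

  after r: (1 5 4 6 3)
  after f': (1 2 3 5 6)
  after f': (1 3 2)(4 6 5)
  after f': (2 5 6)

r f' f' f'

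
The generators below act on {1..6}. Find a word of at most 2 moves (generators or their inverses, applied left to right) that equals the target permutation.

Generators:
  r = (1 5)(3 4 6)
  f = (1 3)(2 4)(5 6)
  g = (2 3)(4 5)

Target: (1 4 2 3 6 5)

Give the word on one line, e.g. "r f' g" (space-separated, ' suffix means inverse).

r' g

  after r': (1 5)(3 6 4)
  after g: (1 4 2 3 6 5)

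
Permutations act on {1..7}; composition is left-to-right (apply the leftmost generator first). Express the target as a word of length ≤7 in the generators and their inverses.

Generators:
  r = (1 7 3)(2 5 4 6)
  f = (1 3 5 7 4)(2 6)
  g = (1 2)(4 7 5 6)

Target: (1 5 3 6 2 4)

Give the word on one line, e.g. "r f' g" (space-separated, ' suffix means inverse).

  after g': (1 2)(4 6 5 7)
  after f: (1 6 7)(2 3 5 4)
  after f: (1 2 5)(3 7)(4 6)
  after f: (1 6)(2 7 5 3 4)
  after g': (1 5 3 6 2 4)

g' f f f g'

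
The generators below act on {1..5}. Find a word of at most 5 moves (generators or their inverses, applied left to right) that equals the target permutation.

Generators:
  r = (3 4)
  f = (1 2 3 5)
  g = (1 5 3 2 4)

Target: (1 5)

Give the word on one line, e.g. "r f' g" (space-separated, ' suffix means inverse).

g' f g g

  after g': (1 4 2 3 5)
  after f: (1 4 3)(2 5)
  after g: (2 3 5 4)
  after g: (1 5)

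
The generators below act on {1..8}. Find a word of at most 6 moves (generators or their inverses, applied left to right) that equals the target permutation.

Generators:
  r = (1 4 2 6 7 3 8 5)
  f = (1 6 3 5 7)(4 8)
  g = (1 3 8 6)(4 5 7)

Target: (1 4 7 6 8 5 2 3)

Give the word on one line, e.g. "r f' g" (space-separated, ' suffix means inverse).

g r g f' r

  after g: (1 3 8 6)(4 5 7)
  after r: (1 8 7 2 6 4)(3 5)
  after g: (1 6 5 8 4 3 7 2)
  after f': (2 7)(3 5 4 6)
  after r: (1 4 7 6 8 5 2 3)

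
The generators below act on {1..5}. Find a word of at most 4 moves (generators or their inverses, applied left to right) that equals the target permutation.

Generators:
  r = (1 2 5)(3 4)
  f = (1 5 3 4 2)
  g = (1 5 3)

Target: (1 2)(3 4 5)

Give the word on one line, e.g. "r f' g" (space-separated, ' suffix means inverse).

  after r: (1 2 5)(3 4)
  after g': (1 2)(3 4 5)

r g'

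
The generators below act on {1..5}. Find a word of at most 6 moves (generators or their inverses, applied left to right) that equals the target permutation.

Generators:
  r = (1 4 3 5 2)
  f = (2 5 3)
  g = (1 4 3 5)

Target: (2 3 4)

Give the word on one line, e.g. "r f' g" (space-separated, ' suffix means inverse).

  after r: (1 4 3 5 2)
  after g: (1 3)(2 4 5)
  after f': (1 5 3)(2 4)
  after g: (2 3 4)

r g f' g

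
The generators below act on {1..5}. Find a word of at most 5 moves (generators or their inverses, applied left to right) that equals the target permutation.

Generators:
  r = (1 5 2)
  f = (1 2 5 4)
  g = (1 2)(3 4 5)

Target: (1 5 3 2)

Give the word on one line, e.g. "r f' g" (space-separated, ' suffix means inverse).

g' r' f' g r

  after g': (1 2)(3 5 4)
  after r': (1 5 4 3)
  after f': (1 2)(3 4)
  after g: (3 5)
  after r: (1 5 3 2)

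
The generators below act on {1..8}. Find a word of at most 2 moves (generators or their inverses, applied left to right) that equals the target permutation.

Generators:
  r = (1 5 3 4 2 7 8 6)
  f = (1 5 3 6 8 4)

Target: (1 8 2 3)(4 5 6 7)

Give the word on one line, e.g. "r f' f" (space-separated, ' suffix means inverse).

  after r': (1 6 8 7 2 4 3 5)
  after r': (1 8 2 3)(4 5 6 7)

r' r'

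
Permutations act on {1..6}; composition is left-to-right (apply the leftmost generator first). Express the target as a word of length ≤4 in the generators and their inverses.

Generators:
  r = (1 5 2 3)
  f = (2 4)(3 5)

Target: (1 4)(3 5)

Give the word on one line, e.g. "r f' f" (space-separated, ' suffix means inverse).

f' r' r' f'

  after f': (2 4)(3 5)
  after r': (1 3)(2 4 5)
  after r': (1 2 4)
  after f': (1 4)(3 5)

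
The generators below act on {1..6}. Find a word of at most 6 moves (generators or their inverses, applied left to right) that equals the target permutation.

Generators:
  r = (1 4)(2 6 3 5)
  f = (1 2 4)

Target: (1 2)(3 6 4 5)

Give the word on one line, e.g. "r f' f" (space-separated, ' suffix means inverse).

f' r' f' f'

  after f': (1 4 2)
  after r': (2 4 5 3 6)
  after f': (1 4 5 3 6)
  after f': (1 2)(3 6 4 5)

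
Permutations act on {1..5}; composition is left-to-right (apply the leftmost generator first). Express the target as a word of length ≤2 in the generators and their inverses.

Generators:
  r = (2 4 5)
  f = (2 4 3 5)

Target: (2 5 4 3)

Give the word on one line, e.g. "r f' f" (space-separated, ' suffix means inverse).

  after f: (2 4 3 5)
  after r: (2 5 4 3)

f r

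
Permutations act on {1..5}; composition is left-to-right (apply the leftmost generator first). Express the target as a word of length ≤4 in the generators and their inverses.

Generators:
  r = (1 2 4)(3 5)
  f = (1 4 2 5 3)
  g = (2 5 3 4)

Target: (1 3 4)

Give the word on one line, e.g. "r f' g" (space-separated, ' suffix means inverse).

  after g: (2 5 3 4)
  after f': (1 3)
  after f': (1 5 2 4)
  after g: (1 3 4)

g f' f' g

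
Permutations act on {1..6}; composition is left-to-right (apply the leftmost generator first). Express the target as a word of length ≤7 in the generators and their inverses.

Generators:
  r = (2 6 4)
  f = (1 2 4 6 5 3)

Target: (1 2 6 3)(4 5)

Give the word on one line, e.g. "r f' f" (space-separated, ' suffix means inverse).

  after f: (1 2 4 6 5 3)
  after f: (1 4 5)(2 6 3)
  after f: (1 6)(2 5)(3 4)
  after r: (1 4 3 2 5 6)
  after f': (1 2 6 3)(4 5)

f f f r f'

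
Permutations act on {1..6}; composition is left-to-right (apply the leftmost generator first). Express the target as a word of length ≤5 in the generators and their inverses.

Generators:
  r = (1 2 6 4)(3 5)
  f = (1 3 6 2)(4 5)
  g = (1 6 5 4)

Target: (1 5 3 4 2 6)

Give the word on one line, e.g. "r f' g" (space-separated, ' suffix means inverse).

f g' r'

  after f: (1 3 6 2)(4 5)
  after g': (1 3)(2 4 6)
  after r': (1 5 3 4 2 6)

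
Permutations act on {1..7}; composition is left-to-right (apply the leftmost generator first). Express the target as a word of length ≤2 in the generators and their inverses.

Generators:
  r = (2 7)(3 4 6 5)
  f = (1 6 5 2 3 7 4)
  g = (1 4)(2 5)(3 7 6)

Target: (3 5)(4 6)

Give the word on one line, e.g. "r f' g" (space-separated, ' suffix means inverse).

  after f': (1 4 7 3 2 5 6)
  after g: (3 5)(4 6)

f' g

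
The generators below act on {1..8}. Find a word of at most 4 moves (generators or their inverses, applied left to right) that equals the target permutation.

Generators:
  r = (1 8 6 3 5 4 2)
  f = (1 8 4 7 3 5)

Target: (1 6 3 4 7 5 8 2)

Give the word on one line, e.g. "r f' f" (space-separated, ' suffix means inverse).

f r

  after f: (1 8 4 7 3 5)
  after r: (1 6 3 4 7 5 8 2)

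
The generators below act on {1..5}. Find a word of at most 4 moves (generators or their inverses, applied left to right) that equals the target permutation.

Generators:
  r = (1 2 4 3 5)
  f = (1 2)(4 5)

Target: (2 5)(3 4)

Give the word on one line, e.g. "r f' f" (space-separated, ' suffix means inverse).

  after f: (1 2)(4 5)
  after r': (2 5)(3 4)

f r'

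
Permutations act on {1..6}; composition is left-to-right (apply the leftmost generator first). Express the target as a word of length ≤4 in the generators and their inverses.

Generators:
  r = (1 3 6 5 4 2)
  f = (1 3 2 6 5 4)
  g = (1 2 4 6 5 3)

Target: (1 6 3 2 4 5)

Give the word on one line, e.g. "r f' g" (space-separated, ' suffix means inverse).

r' f' r

  after r': (1 2 4 5 6 3)
  after f': (1 3 4 6)(2 5)
  after r: (1 6 3 2 4 5)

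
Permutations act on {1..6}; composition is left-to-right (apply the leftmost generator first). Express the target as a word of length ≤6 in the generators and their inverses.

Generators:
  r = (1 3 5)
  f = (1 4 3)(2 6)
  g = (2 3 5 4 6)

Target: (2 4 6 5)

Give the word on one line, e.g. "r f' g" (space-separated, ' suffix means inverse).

g' f' g r g

  after g': (2 6 4 5 3)
  after f': (1 3 6)(4 5)
  after g: (1 5 6)(2 3)
  after r: (2 5 6 3)
  after g: (2 4 6 5)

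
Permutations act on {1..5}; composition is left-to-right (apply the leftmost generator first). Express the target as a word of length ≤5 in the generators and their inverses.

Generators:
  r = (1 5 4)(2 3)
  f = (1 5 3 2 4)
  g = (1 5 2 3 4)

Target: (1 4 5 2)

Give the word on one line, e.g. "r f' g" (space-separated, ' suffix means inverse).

g f' g' r g'

  after g: (1 5 2 3 4)
  after f': (2 5 3)
  after g': (1 4 3 5 2)
  after r: (2 5 3 4)
  after g': (1 4 5 2)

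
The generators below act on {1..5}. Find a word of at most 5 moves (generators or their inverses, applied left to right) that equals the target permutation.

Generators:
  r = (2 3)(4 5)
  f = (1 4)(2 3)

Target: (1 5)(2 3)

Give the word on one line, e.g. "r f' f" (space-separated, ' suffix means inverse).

  after r: (2 3)(4 5)
  after f': (1 4 5)
  after r: (1 5)(2 3)

r f' r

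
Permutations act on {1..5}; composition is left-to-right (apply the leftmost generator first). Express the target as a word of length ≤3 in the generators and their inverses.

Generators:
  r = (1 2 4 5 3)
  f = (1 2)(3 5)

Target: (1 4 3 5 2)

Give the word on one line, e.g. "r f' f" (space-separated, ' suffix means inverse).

f r f'

  after f: (1 2)(3 5)
  after r: (1 4 5)
  after f': (1 4 3 5 2)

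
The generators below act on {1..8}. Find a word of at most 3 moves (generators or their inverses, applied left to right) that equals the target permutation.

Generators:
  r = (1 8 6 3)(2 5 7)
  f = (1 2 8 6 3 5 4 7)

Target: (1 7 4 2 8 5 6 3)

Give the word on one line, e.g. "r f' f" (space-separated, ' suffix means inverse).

  after r': (1 3 6 8)(2 7 5)
  after f: (1 5 8 2)(4 7)
  after r: (1 7 4 2 8 5 6 3)

r' f r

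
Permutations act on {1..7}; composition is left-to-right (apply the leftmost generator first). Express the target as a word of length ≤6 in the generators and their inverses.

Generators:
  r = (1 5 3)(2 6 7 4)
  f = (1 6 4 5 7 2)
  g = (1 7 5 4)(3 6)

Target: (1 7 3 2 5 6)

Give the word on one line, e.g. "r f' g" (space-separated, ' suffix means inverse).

f r g f

  after f: (1 6 4 5 7 2)
  after r: (1 7 6 2 5 4 3)
  after g: (1 5)(2 4 6)(3 7)
  after f: (1 7 3 2 5 6)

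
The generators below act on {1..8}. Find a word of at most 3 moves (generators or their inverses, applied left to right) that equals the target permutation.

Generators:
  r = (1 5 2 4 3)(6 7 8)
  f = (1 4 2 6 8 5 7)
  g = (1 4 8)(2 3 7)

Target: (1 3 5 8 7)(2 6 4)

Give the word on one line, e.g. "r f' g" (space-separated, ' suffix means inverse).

  after g': (1 8 4)(2 7 3)
  after r': (1 7 4 3 5)(2 6 8)
  after g': (1 3 5 8 7)(2 6 4)

g' r' g'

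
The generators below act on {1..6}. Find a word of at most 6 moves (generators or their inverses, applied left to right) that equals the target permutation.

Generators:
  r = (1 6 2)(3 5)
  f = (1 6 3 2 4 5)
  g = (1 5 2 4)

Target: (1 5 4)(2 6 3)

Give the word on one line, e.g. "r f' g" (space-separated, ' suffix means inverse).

g' f' f' r'

  after g': (1 4 2 5)
  after f': (1 2 4 3 6)
  after f': (1 3)(4 6 5)
  after r': (1 5 4)(2 6 3)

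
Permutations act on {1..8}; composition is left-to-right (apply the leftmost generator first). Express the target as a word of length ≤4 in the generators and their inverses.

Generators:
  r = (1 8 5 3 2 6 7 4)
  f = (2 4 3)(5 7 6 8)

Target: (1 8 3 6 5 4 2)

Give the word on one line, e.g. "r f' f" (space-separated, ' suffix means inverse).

  after f: (2 4 3)(5 7 6 8)
  after r: (1 8 3 6 5 4 2)

f r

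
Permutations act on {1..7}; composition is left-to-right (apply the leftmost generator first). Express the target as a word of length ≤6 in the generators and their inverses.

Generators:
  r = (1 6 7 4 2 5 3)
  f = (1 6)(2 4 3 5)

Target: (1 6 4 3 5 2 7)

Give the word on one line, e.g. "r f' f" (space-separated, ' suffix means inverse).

  after f: (1 6)(2 4 3 5)
  after r': (2 7 6 3)(4 5)
  after f: (1 6 5 3 4 2 7)
  after f: (2 7 6)
  after f: (1 6 4 3 5 2 7)

f r' f f f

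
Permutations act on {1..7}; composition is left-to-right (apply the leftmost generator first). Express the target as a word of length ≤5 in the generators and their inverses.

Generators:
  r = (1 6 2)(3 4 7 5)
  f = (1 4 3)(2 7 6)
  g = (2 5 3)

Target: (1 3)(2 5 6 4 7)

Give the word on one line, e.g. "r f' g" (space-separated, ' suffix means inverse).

  after r': (1 2 6)(3 5 7 4)
  after g': (1 3 2 6)(4 5 7)
  after g': (1 5 7 4 2 6)
  after f: (1 5 6 4 7 3)
  after g: (1 3)(2 5 6 4 7)

r' g' g' f g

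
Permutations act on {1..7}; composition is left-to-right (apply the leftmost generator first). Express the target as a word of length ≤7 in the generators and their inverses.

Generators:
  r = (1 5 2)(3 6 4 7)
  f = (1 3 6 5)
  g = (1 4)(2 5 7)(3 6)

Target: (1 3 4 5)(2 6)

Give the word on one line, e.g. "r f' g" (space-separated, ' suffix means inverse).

  after f: (1 3 6 5)
  after g': (1 6 2 7 5 4)
  after r': (1 3 7)(2 4)(5 6)
  after f: (1 6)(2 4)(3 7)
  after r': (1 3 4 5)(2 6)

f g' r' f r'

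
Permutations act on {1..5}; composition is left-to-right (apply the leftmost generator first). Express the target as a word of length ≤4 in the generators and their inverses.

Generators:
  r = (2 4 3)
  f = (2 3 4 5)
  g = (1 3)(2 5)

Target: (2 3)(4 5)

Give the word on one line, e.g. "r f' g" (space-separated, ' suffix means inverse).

r' f r' f

  after r': (2 3 4)
  after f: (2 4 3 5)
  after r': (3 5)
  after f: (2 3)(4 5)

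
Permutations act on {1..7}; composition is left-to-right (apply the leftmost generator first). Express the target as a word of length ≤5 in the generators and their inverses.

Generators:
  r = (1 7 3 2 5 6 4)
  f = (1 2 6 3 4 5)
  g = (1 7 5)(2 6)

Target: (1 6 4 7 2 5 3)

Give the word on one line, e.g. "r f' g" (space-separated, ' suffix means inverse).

  after f': (1 5 4 3 6 2)
  after r': (1 2 4 7)(3 5 6)
  after f: (1 6 4 7 2 5 3)

f' r' f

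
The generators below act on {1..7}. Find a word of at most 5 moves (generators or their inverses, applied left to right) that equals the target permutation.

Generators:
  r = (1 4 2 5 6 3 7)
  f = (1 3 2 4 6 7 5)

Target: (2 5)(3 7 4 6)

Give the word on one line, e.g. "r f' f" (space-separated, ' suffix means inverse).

f' r' f' r r

  after f': (1 5 7 6 4 2 3)
  after r': (1 2 6)(3 7 5)
  after f': (1 3 6 5)(2 4)
  after r: (1 7)(4 5)
  after r: (2 5)(3 7 4 6)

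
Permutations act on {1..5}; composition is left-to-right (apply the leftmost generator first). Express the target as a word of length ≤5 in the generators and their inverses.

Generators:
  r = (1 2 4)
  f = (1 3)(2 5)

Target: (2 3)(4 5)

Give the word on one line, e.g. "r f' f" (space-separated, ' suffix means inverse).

r' f r' r'

  after r': (1 4 2)
  after f: (1 4 5 2 3)
  after r': (1 2 3 4 5)
  after r': (2 3)(4 5)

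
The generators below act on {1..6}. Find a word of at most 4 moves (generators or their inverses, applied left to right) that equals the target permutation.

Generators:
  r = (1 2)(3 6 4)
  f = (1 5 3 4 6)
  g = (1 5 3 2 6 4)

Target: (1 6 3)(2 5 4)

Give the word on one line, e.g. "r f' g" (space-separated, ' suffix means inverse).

  after g': (1 4 6 2 3 5)
  after g': (1 6 3)(2 5 4)

g' g'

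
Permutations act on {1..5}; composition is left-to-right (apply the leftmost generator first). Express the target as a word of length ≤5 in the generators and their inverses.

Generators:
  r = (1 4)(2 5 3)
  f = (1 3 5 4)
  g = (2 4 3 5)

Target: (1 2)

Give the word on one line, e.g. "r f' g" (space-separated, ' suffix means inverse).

r' g' r r r

  after r': (1 4)(2 3 5)
  after g': (1 2 4)
  after r: (1 5 3 2)
  after r: (1 3 5 2 4)
  after r: (1 2)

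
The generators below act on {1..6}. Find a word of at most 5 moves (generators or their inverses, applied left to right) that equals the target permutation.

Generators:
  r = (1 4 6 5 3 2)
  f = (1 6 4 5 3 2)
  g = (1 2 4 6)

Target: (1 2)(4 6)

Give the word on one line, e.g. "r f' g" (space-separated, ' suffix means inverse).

r r f' f'

  after r: (1 4 6 5 3 2)
  after r: (1 6 3)(2 4 5)
  after f': (2 6 5 3)
  after f': (1 2)(4 6)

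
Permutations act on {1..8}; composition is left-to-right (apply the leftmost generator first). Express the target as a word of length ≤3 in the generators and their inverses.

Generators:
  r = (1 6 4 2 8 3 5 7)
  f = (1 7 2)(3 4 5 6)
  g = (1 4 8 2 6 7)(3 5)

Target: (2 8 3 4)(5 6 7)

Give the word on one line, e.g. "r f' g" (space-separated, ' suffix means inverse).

g' f'

  after g': (1 7 6 2 8 4)(3 5)
  after f': (2 8 3 4)(5 6 7)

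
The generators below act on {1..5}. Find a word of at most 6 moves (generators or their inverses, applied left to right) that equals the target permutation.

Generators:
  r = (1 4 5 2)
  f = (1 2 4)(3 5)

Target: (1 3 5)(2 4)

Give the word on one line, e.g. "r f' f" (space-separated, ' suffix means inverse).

r' r' f' f' f'

  after r': (1 2 5 4)
  after r': (1 5)(2 4)
  after f': (1 3 5 4)
  after f': (1 5 2)
  after f': (1 3 5)(2 4)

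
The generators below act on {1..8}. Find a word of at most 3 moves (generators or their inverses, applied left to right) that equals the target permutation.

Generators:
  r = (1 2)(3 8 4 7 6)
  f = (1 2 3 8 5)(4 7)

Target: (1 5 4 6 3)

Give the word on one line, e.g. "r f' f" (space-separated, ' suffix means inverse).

  after f': (1 5 8 3 2)(4 7)
  after r: (1 5 4 6 3)

f' r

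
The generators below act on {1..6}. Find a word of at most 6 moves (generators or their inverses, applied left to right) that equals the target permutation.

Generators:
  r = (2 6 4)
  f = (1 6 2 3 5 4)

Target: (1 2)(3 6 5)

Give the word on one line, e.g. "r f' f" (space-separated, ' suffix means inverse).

r' r' f' r

  after r': (2 4 6)
  after r': (2 6 4)
  after f': (1 4 6 5 3 2)
  after r: (1 2)(3 6 5)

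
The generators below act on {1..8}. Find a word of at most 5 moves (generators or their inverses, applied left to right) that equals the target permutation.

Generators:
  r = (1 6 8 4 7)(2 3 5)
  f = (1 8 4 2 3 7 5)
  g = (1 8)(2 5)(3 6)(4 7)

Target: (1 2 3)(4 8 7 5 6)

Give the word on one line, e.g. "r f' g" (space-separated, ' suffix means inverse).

  after r': (1 7 4 8 6)(2 5 3)
  after g: (1 4)(3 5 6 8)
  after f: (1 2 3)(4 8 7 5 6)

r' g f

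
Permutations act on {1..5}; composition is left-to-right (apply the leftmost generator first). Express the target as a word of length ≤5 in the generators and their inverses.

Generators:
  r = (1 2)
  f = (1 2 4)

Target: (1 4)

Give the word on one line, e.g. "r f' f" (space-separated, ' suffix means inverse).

r f' r r f'

  after r: (1 2)
  after f': (2 4)
  after r: (1 2 4)
  after r: (2 4)
  after f': (1 4)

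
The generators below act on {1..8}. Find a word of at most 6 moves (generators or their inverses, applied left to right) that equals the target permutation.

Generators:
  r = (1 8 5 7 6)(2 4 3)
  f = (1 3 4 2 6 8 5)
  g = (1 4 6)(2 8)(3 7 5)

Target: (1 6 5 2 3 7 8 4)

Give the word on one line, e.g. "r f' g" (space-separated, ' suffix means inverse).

g r' r' f' r'

  after g: (1 4 6)(2 8)(3 7 5)
  after r': (1 2)(3 5 4 7 8)
  after r': (1 3 8 4 5 2 6 7)
  after f': (3 6 7 5 4 8)
  after r': (1 6 5 2 3 7 8 4)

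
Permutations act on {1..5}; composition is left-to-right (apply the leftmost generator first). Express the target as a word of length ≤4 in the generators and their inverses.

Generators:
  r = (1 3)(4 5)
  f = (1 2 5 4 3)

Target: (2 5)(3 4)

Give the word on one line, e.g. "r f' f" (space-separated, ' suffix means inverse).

f r' f'

  after f: (1 2 5 4 3)
  after r': (1 2 4)
  after f': (2 5)(3 4)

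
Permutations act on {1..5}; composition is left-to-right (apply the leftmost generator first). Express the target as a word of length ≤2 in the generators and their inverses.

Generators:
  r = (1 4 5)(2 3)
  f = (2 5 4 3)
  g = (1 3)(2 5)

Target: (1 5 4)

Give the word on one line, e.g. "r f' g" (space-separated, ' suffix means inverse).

  after r: (1 4 5)(2 3)
  after r: (1 5 4)

r r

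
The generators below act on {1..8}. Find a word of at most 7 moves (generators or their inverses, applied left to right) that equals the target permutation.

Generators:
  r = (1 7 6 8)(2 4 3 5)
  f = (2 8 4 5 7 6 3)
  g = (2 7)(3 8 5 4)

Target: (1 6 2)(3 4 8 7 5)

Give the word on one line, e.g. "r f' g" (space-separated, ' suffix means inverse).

  after f: (2 8 4 5 7 6 3)
  after r: (1 7 8 3 4 2)(5 6)
  after g': (1 2)(3 5 6 8 4 7)
  after g': (1 7 4 2)(3 8 5 6)
  after f: (1 6 2)(3 4 8 7 5)

f r g' g' f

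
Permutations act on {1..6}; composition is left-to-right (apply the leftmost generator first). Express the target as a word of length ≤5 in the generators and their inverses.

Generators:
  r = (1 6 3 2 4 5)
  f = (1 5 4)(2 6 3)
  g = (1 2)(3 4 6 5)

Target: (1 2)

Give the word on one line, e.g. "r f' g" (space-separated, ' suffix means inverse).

  after f': (1 4 5)(2 3 6)
  after g: (1 6)(2 4 3 5)
  after r': (3 4 6 5)
  after g': (1 2)

f' g r' g'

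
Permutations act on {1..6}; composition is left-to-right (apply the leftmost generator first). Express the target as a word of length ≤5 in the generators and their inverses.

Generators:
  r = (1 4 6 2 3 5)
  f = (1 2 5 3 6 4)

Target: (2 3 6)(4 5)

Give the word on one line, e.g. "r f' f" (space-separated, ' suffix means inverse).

  after f: (1 2 5 3 6 4)
  after r: (1 3 2)
  after f': (1 5 2 4 6 3)
  after f': (1 2 6 5)(3 4)
  after f': (2 3 6)(4 5)

f r f' f' f'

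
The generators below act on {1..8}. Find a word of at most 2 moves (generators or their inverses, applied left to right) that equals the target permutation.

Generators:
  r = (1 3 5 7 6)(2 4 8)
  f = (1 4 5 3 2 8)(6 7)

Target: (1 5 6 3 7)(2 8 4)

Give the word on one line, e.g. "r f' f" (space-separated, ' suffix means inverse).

  after r: (1 3 5 7 6)(2 4 8)
  after r: (1 5 6 3 7)(2 8 4)

r r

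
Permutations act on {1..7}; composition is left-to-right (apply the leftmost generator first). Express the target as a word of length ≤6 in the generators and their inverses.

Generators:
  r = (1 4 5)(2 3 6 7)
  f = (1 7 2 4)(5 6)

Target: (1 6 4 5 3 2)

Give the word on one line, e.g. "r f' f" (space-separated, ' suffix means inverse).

f' f' f' r'

  after f': (1 4 2 7)(5 6)
  after f': (1 2)(4 7)
  after f': (1 7 2 4)(5 6)
  after r': (1 6 4 5 3 2)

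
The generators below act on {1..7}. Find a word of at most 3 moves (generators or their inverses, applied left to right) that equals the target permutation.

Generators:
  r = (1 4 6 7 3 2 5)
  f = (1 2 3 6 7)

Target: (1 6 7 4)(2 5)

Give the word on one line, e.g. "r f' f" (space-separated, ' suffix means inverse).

  after f': (1 7 6 3 2)
  after r': (1 6 7 4)(2 5)

f' r'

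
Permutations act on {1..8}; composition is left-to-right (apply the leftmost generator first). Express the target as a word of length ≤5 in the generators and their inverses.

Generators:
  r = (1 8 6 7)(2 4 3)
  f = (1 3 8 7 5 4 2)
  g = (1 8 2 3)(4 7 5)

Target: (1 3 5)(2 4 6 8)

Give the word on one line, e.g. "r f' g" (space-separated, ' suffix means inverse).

r' g' r

  after r': (1 7 6 8)(2 3 4)
  after g': (1 4 8 3 5 7 6)
  after r: (1 3 5)(2 4 6 8)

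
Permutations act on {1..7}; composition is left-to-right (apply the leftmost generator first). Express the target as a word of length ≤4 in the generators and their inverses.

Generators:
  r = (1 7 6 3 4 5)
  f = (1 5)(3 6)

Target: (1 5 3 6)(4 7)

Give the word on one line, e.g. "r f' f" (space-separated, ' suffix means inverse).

r' f r'

  after r': (1 5 4 3 6 7)
  after f: (4 6 7 5)
  after r': (1 5 3 6)(4 7)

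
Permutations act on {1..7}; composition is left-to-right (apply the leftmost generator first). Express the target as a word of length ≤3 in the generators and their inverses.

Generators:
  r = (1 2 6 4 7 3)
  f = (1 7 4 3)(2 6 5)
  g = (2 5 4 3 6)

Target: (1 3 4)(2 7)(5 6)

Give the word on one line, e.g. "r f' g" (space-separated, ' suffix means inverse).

  after r': (1 3 7 4 6 2)
  after g': (1 4 3 7 5 2)
  after f: (1 3 4)(2 7)(5 6)

r' g' f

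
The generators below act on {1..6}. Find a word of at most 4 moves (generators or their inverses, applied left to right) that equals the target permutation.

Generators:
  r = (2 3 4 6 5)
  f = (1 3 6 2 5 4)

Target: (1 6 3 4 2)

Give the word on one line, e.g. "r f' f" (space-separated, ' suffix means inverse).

  after r': (2 5 6 4 3)
  after f: (1 3 5 2 4 6)
  after f: (1 6 3 4 2)

r' f f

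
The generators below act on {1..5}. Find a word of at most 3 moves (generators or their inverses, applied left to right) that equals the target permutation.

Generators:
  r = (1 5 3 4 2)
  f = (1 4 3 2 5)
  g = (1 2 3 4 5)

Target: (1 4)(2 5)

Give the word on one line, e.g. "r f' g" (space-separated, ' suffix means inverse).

  after r': (1 2 4 3 5)
  after f': (1 3 2)
  after f': (1 4)(2 5)

r' f' f'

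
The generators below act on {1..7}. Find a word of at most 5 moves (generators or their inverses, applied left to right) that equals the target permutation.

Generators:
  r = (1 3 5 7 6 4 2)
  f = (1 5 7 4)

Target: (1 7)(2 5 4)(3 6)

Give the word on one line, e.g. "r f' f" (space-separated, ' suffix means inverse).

f' r' f' r'

  after f': (1 4 7 5)
  after r': (1 6 7 3)(2 4 5)
  after f': (1 6 5 2 7 3 4)
  after r': (1 7)(2 5 4)(3 6)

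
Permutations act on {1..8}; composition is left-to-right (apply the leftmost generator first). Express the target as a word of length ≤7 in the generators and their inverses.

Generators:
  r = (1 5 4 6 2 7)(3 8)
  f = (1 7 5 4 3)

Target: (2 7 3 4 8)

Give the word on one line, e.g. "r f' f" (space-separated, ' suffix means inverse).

f r' f' r r

  after f: (1 7 5 4 3)
  after r': (1 2 6 4 8 3 7)
  after f': (1 2 6 5 7 3)(4 8)
  after r: (1 7 8 6 4 3 5)
  after r: (2 7 3 4 8)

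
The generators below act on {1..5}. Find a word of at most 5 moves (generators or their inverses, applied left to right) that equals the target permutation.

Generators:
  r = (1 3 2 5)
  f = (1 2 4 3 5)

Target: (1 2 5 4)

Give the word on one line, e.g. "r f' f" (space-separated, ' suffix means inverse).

f' r f

  after f': (1 5 3 4 2)
  after r: (2 3 4 5)
  after f: (1 2 5 4)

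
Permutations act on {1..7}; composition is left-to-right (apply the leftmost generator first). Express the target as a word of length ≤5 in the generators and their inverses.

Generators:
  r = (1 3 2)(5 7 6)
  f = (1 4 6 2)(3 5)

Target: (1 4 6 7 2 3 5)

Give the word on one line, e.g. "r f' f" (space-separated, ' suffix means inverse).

f' r' f r' f'

  after f': (1 2 6 4)(3 5)
  after r': (1 3 6 4 2 7 5)
  after f: (1 5 4)(2 7 3)
  after r': (1 6 7)(2 5 4)
  after f': (1 4 6 7 2 3 5)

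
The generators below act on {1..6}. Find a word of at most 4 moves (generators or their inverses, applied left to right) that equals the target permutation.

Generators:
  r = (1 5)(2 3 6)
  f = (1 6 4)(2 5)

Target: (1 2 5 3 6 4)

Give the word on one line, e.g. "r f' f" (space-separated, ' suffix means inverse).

f r' r'

  after f: (1 6 4)(2 5)
  after r': (1 3 2)(4 5 6)
  after r': (1 2 5 3 6 4)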